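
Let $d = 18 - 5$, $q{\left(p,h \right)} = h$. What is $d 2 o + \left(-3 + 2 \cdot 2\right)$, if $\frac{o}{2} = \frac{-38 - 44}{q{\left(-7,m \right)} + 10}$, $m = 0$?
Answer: $- \frac{2127}{5} \approx -425.4$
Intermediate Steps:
$d = 13$ ($d = 18 - 5 = 13$)
$o = - \frac{82}{5}$ ($o = 2 \frac{-38 - 44}{0 + 10} = 2 \left(- \frac{82}{10}\right) = 2 \left(\left(-82\right) \frac{1}{10}\right) = 2 \left(- \frac{41}{5}\right) = - \frac{82}{5} \approx -16.4$)
$d 2 o + \left(-3 + 2 \cdot 2\right) = 13 \cdot 2 \left(- \frac{82}{5}\right) + \left(-3 + 2 \cdot 2\right) = 26 \left(- \frac{82}{5}\right) + \left(-3 + 4\right) = - \frac{2132}{5} + 1 = - \frac{2127}{5}$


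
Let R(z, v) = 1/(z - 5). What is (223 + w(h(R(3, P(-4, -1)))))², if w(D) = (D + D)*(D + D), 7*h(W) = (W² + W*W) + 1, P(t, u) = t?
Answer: 119596096/2401 ≈ 49811.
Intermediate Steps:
R(z, v) = 1/(-5 + z)
h(W) = ⅐ + 2*W²/7 (h(W) = ((W² + W*W) + 1)/7 = ((W² + W²) + 1)/7 = (2*W² + 1)/7 = (1 + 2*W²)/7 = ⅐ + 2*W²/7)
w(D) = 4*D² (w(D) = (2*D)*(2*D) = 4*D²)
(223 + w(h(R(3, P(-4, -1)))))² = (223 + 4*(⅐ + 2*(1/(-5 + 3))²/7)²)² = (223 + 4*(⅐ + 2*(1/(-2))²/7)²)² = (223 + 4*(⅐ + 2*(-½)²/7)²)² = (223 + 4*(⅐ + (2/7)*(¼))²)² = (223 + 4*(⅐ + 1/14)²)² = (223 + 4*(3/14)²)² = (223 + 4*(9/196))² = (223 + 9/49)² = (10936/49)² = 119596096/2401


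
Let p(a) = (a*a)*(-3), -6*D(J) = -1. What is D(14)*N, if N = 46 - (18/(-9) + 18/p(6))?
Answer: 289/36 ≈ 8.0278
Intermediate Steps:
D(J) = ⅙ (D(J) = -⅙*(-1) = ⅙)
p(a) = -3*a² (p(a) = a²*(-3) = -3*a²)
N = 289/6 (N = 46 - (18/(-9) + 18/((-3*6²))) = 46 - (18*(-⅑) + 18/((-3*36))) = 46 - (-2 + 18/(-108)) = 46 - (-2 + 18*(-1/108)) = 46 - (-2 - ⅙) = 46 - 1*(-13/6) = 46 + 13/6 = 289/6 ≈ 48.167)
D(14)*N = (⅙)*(289/6) = 289/36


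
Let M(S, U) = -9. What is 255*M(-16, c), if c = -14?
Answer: -2295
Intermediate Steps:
255*M(-16, c) = 255*(-9) = -2295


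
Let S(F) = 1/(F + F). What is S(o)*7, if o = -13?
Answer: -7/26 ≈ -0.26923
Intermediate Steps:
S(F) = 1/(2*F)
S(o)*7 = ((½)/(-13))*7 = ((½)*(-1/13))*7 = -1/26*7 = -7/26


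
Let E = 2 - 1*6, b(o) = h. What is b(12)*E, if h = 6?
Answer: -24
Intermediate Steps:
b(o) = 6
E = -4 (E = 2 - 6 = -4)
b(12)*E = 6*(-4) = -24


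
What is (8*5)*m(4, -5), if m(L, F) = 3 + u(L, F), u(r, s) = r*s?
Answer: -680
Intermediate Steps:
m(L, F) = 3 + F*L (m(L, F) = 3 + L*F = 3 + F*L)
(8*5)*m(4, -5) = (8*5)*(3 - 5*4) = 40*(3 - 20) = 40*(-17) = -680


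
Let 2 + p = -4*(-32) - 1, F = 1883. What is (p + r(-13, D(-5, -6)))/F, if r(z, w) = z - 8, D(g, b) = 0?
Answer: 104/1883 ≈ 0.055231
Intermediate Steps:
r(z, w) = -8 + z
p = 125 (p = -2 + (-4*(-32) - 1) = -2 + (128 - 1) = -2 + 127 = 125)
(p + r(-13, D(-5, -6)))/F = (125 + (-8 - 13))/1883 = (125 - 21)*(1/1883) = 104*(1/1883) = 104/1883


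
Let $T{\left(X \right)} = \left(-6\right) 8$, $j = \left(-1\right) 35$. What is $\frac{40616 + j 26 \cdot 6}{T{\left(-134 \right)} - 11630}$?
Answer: $- \frac{17578}{5839} \approx -3.0104$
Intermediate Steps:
$j = -35$
$T{\left(X \right)} = -48$
$\frac{40616 + j 26 \cdot 6}{T{\left(-134 \right)} - 11630} = \frac{40616 + \left(-35\right) 26 \cdot 6}{-48 - 11630} = \frac{40616 - 5460}{-11678} = \left(40616 - 5460\right) \left(- \frac{1}{11678}\right) = 35156 \left(- \frac{1}{11678}\right) = - \frac{17578}{5839}$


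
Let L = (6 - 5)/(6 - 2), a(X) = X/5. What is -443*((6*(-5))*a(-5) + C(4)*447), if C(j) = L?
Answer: -251181/4 ≈ -62795.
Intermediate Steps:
a(X) = X/5 (a(X) = X*(⅕) = X/5)
L = ¼ (L = 1/4 = 1*(¼) = ¼ ≈ 0.25000)
C(j) = ¼
-443*((6*(-5))*a(-5) + C(4)*447) = -443*((6*(-5))*((⅕)*(-5)) + (¼)*447) = -443*(-30*(-1) + 447/4) = -443*(30 + 447/4) = -443*567/4 = -251181/4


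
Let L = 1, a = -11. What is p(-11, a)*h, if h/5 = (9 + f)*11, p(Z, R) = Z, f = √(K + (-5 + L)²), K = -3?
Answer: -5445 - 605*√13 ≈ -7626.4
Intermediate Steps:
f = √13 (f = √(-3 + (-5 + 1)²) = √(-3 + (-4)²) = √(-3 + 16) = √13 ≈ 3.6056)
h = 495 + 55*√13 (h = 5*((9 + √13)*11) = 5*(99 + 11*√13) = 495 + 55*√13 ≈ 693.31)
p(-11, a)*h = -11*(495 + 55*√13) = -5445 - 605*√13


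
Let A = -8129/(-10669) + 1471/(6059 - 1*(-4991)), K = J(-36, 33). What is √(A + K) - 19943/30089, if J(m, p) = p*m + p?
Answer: -19943/30089 + 3*I*√71291010767703922/23578490 ≈ -0.6628 + 33.972*I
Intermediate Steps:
J(m, p) = p + m*p (J(m, p) = m*p + p = p + m*p)
K = -1155 (K = 33*(1 - 36) = 33*(-35) = -1155)
A = 105519549/117892450 (A = -8129*(-1/10669) + 1471/(6059 + 4991) = 8129/10669 + 1471/11050 = 105519549/117892450 ≈ 0.89505)
√(A + K) - 19943/30089 = √(105519549/117892450 - 1155) - 19943/30089 = √(-136060260201/117892450) - 19943*1/30089 = 3*I*√71291010767703922/23578490 - 19943/30089 = -19943/30089 + 3*I*√71291010767703922/23578490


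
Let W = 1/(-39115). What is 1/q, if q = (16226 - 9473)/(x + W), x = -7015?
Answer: -274391726/264143595 ≈ -1.0388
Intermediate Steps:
W = -1/39115 ≈ -2.5566e-5
q = -264143595/274391726 (q = (16226 - 9473)/(-7015 - 1/39115) = 6753/(-274391726/39115) = 6753*(-39115/274391726) = -264143595/274391726 ≈ -0.96265)
1/q = 1/(-264143595/274391726) = -274391726/264143595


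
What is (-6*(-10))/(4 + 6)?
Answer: 6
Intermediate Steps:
(-6*(-10))/(4 + 6) = 60/10 = 60*(1/10) = 6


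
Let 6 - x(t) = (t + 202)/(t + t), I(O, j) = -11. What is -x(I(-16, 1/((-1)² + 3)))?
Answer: -323/22 ≈ -14.682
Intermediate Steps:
x(t) = 6 - (202 + t)/(2*t) (x(t) = 6 - (t + 202)/(t + t) = 6 - (202 + t)/(2*t))
-x(I(-16, 1/((-1)² + 3))) = -(11/2 - 101/(-11)) = -(11/2 - 101*(-1/11)) = -(11/2 + 101/11) = -1*323/22 = -323/22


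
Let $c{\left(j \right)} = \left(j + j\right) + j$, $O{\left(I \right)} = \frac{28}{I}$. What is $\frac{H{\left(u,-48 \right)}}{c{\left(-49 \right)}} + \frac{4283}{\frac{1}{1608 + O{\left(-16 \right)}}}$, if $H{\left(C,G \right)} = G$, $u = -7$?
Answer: $\frac{1348395539}{196} \approx 6.8796 \cdot 10^{6}$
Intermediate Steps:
$c{\left(j \right)} = 3 j$ ($c{\left(j \right)} = 2 j + j = 3 j$)
$\frac{H{\left(u,-48 \right)}}{c{\left(-49 \right)}} + \frac{4283}{\frac{1}{1608 + O{\left(-16 \right)}}} = - \frac{48}{3 \left(-49\right)} + \frac{4283}{\frac{1}{1608 + \frac{28}{-16}}} = - \frac{48}{-147} + \frac{4283}{\frac{1}{1608 + 28 \left(- \frac{1}{16}\right)}} = \left(-48\right) \left(- \frac{1}{147}\right) + \frac{4283}{\frac{1}{1608 - \frac{7}{4}}} = \frac{16}{49} + \frac{4283}{\frac{1}{\frac{6425}{4}}} = \frac{16}{49} + \frac{4283}{\frac{4}{6425}} = \frac{16}{49} + 4283 \cdot \frac{6425}{4} = \frac{16}{49} + \frac{27518275}{4} = \frac{1348395539}{196}$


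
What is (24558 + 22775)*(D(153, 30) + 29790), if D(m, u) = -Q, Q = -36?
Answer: 1411754058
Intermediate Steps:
D(m, u) = 36 (D(m, u) = -1*(-36) = 36)
(24558 + 22775)*(D(153, 30) + 29790) = (24558 + 22775)*(36 + 29790) = 47333*29826 = 1411754058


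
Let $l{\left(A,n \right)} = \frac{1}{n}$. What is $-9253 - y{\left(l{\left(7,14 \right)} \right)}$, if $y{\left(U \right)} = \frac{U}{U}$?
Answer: $-9254$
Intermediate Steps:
$y{\left(U \right)} = 1$
$-9253 - y{\left(l{\left(7,14 \right)} \right)} = -9253 - 1 = -9254$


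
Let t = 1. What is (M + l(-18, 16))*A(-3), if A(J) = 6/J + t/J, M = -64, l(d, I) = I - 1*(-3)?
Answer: 105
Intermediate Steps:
l(d, I) = 3 + I (l(d, I) = I + 3 = 3 + I)
A(J) = 7/J (A(J) = 6/J + 1/J = 7/J)
(M + l(-18, 16))*A(-3) = (-64 + (3 + 16))*(7/(-3)) = (-64 + 19)*(7*(-⅓)) = -45*(-7/3) = 105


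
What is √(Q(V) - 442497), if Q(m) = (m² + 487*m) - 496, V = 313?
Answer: I*√192593 ≈ 438.85*I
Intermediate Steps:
Q(m) = -496 + m² + 487*m
√(Q(V) - 442497) = √((-496 + 313² + 487*313) - 442497) = √((-496 + 97969 + 152431) - 442497) = √(249904 - 442497) = √(-192593) = I*√192593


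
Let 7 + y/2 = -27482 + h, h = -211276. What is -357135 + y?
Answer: -834665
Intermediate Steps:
y = -477530 (y = -14 + 2*(-27482 - 211276) = -14 + 2*(-238758) = -14 - 477516 = -477530)
-357135 + y = -357135 - 477530 = -834665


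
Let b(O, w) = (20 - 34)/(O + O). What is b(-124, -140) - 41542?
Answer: -5151201/124 ≈ -41542.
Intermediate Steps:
b(O, w) = -7/O (b(O, w) = -14*1/(2*O) = -7/O)
b(-124, -140) - 41542 = -7/(-124) - 41542 = -7*(-1/124) - 41542 = 7/124 - 41542 = -5151201/124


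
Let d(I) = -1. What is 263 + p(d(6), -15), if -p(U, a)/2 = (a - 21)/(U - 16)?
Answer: 4399/17 ≈ 258.76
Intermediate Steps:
p(U, a) = -2*(-21 + a)/(-16 + U) (p(U, a) = -2*(a - 21)/(U - 16) = -2*(-21 + a)/(-16 + U))
263 + p(d(6), -15) = 263 + 2*(21 - 1*(-15))/(-16 - 1) = 263 + 2*(21 + 15)/(-17) = 263 + 2*(-1/17)*36 = 263 - 72/17 = 4399/17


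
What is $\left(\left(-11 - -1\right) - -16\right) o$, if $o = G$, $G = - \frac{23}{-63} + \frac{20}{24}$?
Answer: $\frac{151}{21} \approx 7.1905$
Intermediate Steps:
$G = \frac{151}{126}$ ($G = \left(-23\right) \left(- \frac{1}{63}\right) + 20 \cdot \frac{1}{24} = \frac{23}{63} + \frac{5}{6} = \frac{151}{126} \approx 1.1984$)
$o = \frac{151}{126} \approx 1.1984$
$\left(\left(-11 - -1\right) - -16\right) o = \left(\left(-11 - -1\right) - -16\right) \frac{151}{126} = \left(\left(-11 + 1\right) + 16\right) \frac{151}{126} = \left(-10 + 16\right) \frac{151}{126} = 6 \cdot \frac{151}{126} = \frac{151}{21}$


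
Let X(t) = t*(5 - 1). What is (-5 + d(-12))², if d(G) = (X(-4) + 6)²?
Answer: 9025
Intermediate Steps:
X(t) = 4*t (X(t) = t*4 = 4*t)
d(G) = 100 (d(G) = (4*(-4) + 6)² = (-16 + 6)² = (-10)² = 100)
(-5 + d(-12))² = (-5 + 100)² = 95² = 9025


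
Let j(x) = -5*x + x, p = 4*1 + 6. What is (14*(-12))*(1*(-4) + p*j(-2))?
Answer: -12768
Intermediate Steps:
p = 10 (p = 4 + 6 = 10)
j(x) = -4*x
(14*(-12))*(1*(-4) + p*j(-2)) = (14*(-12))*(1*(-4) + 10*(-4*(-2))) = -168*(-4 + 10*8) = -168*(-4 + 80) = -168*76 = -12768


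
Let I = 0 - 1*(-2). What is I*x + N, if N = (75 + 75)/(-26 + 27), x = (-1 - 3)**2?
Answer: 182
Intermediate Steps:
I = 2 (I = 0 + 2 = 2)
x = 16 (x = (-4)**2 = 16)
N = 150 (N = 150/1 = 150*1 = 150)
I*x + N = 2*16 + 150 = 32 + 150 = 182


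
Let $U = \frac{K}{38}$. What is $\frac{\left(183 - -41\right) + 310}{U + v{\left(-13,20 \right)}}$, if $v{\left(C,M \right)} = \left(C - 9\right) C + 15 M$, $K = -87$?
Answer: $\frac{20292}{22181} \approx 0.91484$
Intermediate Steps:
$U = - \frac{87}{38} \approx -2.2895$
$v{\left(C,M \right)} = 15 M + C \left(-9 + C\right)$ ($v{\left(C,M \right)} = \left(C - 9\right) C + 15 M = \left(-9 + C\right) C + 15 M = C \left(-9 + C\right) + 15 M = 15 M + C \left(-9 + C\right)$)
$\frac{\left(183 - -41\right) + 310}{U + v{\left(-13,20 \right)}} = \frac{\left(183 - -41\right) + 310}{- \frac{87}{38} + \left(\left(-13\right)^{2} - -117 + 15 \cdot 20\right)} = \frac{\left(183 + 41\right) + 310}{- \frac{87}{38} + \left(169 + 117 + 300\right)} = \frac{224 + 310}{- \frac{87}{38} + 586} = \frac{534}{\frac{22181}{38}} = 534 \cdot \frac{38}{22181} = \frac{20292}{22181}$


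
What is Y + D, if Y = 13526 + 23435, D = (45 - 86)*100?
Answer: 32861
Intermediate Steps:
D = -4100 (D = -41*100 = -4100)
Y = 36961
Y + D = 36961 - 4100 = 32861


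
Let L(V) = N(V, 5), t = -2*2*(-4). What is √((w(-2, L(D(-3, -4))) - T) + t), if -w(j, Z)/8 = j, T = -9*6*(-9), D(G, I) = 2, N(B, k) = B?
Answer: I*√454 ≈ 21.307*I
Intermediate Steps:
t = 16 (t = -4*(-4) = 16)
L(V) = V
T = 486 (T = -54*(-9) = 486)
w(j, Z) = -8*j
√((w(-2, L(D(-3, -4))) - T) + t) = √((-8*(-2) - 1*486) + 16) = √((16 - 486) + 16) = √(-470 + 16) = √(-454) = I*√454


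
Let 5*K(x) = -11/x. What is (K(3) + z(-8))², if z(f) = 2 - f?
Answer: 19321/225 ≈ 85.871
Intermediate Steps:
K(x) = -11/(5*x) (K(x) = (-11/x)/5 = -11/(5*x))
(K(3) + z(-8))² = (-11/5/3 + (2 - 1*(-8)))² = (-11/5*⅓ + (2 + 8))² = (-11/15 + 10)² = (139/15)² = 19321/225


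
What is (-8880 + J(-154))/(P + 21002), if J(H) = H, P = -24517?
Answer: 9034/3515 ≈ 2.5701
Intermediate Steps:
(-8880 + J(-154))/(P + 21002) = (-8880 - 154)/(-24517 + 21002) = -9034/(-3515) = -9034*(-1/3515) = 9034/3515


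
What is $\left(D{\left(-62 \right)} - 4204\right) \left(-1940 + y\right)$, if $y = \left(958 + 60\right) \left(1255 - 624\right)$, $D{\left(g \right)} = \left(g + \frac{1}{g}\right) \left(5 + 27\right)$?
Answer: $- \frac{122860350792}{31} \approx -3.9632 \cdot 10^{9}$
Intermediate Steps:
$D{\left(g \right)} = 32 g + \frac{32}{g}$ ($D{\left(g \right)} = \left(g + \frac{1}{g}\right) 32 = 32 g + \frac{32}{g}$)
$y = 642358$ ($y = 1018 \cdot 631 = 642358$)
$\left(D{\left(-62 \right)} - 4204\right) \left(-1940 + y\right) = \left(\left(32 \left(-62\right) + \frac{32}{-62}\right) - 4204\right) \left(-1940 + 642358\right) = \left(\left(-1984 + 32 \left(- \frac{1}{62}\right)\right) - 4204\right) 640418 = \left(\left(-1984 - \frac{16}{31}\right) - 4204\right) 640418 = \left(- \frac{61520}{31} - 4204\right) 640418 = \left(- \frac{191844}{31}\right) 640418 = - \frac{122860350792}{31}$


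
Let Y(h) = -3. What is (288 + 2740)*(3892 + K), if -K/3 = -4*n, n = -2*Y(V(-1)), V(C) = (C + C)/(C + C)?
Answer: 12002992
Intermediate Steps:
V(C) = 1 (V(C) = (2*C)/((2*C)) = (2*C)*(1/(2*C)) = 1)
n = 6 (n = -2*(-3) = 6)
K = 72 (K = -(-12)*6 = -3*(-24) = 72)
(288 + 2740)*(3892 + K) = (288 + 2740)*(3892 + 72) = 3028*3964 = 12002992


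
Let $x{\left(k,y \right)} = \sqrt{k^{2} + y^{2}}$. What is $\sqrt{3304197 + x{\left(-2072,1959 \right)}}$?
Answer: $\sqrt{3304197 + \sqrt{8130865}} \approx 1818.5$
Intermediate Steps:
$\sqrt{3304197 + x{\left(-2072,1959 \right)}} = \sqrt{3304197 + \sqrt{\left(-2072\right)^{2} + 1959^{2}}} = \sqrt{3304197 + \sqrt{4293184 + 3837681}} = \sqrt{3304197 + \sqrt{8130865}}$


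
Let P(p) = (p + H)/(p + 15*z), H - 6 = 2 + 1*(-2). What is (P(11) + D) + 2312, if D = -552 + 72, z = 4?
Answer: 130089/71 ≈ 1832.2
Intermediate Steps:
H = 6 (H = 6 + (2 + 1*(-2)) = 6 + (2 - 2) = 6 + 0 = 6)
D = -480
P(p) = (6 + p)/(60 + p) (P(p) = (p + 6)/(p + 15*4) = (6 + p)/(p + 60) = (6 + p)/(60 + p))
(P(11) + D) + 2312 = ((6 + 11)/(60 + 11) - 480) + 2312 = (17/71 - 480) + 2312 = -34063/71 + 2312 = 130089/71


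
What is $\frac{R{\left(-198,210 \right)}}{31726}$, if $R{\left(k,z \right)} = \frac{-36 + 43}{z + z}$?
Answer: $\frac{1}{1903560} \approx 5.2533 \cdot 10^{-7}$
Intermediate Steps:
$R{\left(k,z \right)} = \frac{7}{2 z}$
$\frac{R{\left(-198,210 \right)}}{31726} = \frac{\frac{7}{2} \cdot \frac{1}{210}}{31726} = \frac{7}{2} \cdot \frac{1}{210} \cdot \frac{1}{31726} = \frac{1}{60} \cdot \frac{1}{31726} = \frac{1}{1903560}$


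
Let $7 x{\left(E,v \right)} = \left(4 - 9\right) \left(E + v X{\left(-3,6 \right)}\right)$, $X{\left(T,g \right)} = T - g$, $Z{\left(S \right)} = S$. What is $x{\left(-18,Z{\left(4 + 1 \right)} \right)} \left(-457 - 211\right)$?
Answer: $-30060$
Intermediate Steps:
$x{\left(E,v \right)} = - \frac{5 E}{7} + \frac{45 v}{7}$ ($x{\left(E,v \right)} = \frac{\left(4 - 9\right) \left(E + v \left(-3 - 6\right)\right)}{7} = \frac{\left(-5\right) \left(E + v \left(-3 - 6\right)\right)}{7} = \frac{\left(-5\right) \left(E + v \left(-9\right)\right)}{7} = \frac{\left(-5\right) \left(E - 9 v\right)}{7} = \frac{- 5 E + 45 v}{7} = - \frac{5 E}{7} + \frac{45 v}{7}$)
$x{\left(-18,Z{\left(4 + 1 \right)} \right)} \left(-457 - 211\right) = \left(\left(- \frac{5}{7}\right) \left(-18\right) + \frac{45 \left(4 + 1\right)}{7}\right) \left(-457 - 211\right) = \left(\frac{90}{7} + \frac{45}{7} \cdot 5\right) \left(-668\right) = \left(\frac{90}{7} + \frac{225}{7}\right) \left(-668\right) = 45 \left(-668\right) = -30060$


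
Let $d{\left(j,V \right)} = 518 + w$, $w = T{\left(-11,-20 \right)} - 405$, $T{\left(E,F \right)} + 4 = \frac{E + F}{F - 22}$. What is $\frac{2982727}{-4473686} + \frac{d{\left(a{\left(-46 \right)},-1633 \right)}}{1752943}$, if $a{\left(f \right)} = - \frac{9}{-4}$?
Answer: $- \frac{7842089222671}{11763174836847} \approx -0.66666$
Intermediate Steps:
$a{\left(f \right)} = \frac{9}{4}$ ($a{\left(f \right)} = \left(-9\right) \left(- \frac{1}{4}\right) = \frac{9}{4}$)
$T{\left(E,F \right)} = -4 + \frac{E + F}{-22 + F}$ ($T{\left(E,F \right)} = -4 + \frac{E + F}{F - 22} = -4 + \frac{E + F}{-22 + F}$)
$w = - \frac{17147}{42}$ ($w = \frac{88 - 11 - -60}{-22 - 20} - 405 = \frac{88 - 11 + 60}{-42} - 405 = \left(- \frac{1}{42}\right) 137 - 405 = - \frac{137}{42} - 405 = - \frac{17147}{42} \approx -408.26$)
$d{\left(j,V \right)} = \frac{4609}{42}$ ($d{\left(j,V \right)} = 518 - \frac{17147}{42} = \frac{4609}{42}$)
$\frac{2982727}{-4473686} + \frac{d{\left(a{\left(-46 \right)},-1633 \right)}}{1752943} = \frac{2982727}{-4473686} + \frac{4609}{42 \cdot 1752943} = 2982727 \left(- \frac{1}{4473686}\right) + \frac{4609}{42} \cdot \frac{1}{1752943} = - \frac{2982727}{4473686} + \frac{4609}{73623606} = - \frac{7842089222671}{11763174836847}$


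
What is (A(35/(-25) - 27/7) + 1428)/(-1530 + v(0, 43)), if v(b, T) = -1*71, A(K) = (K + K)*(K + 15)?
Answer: -1623812/1961225 ≈ -0.82796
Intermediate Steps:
A(K) = 2*K*(15 + K) (A(K) = (2*K)*(15 + K) = 2*K*(15 + K))
v(b, T) = -71
(A(35/(-25) - 27/7) + 1428)/(-1530 + v(0, 43)) = (2*(35/(-25) - 27/7)*(15 + (35/(-25) - 27/7)) + 1428)/(-1530 - 71) = (2*(35*(-1/25) - 27*⅐)*(15 + (35*(-1/25) - 27*⅐)) + 1428)/(-1601) = (2*(-7/5 - 27/7)*(15 + (-7/5 - 27/7)) + 1428)*(-1/1601) = (2*(-184/35)*(15 - 184/35) + 1428)*(-1/1601) = (2*(-184/35)*(341/35) + 1428)*(-1/1601) = (-125488/1225 + 1428)*(-1/1601) = (1623812/1225)*(-1/1601) = -1623812/1961225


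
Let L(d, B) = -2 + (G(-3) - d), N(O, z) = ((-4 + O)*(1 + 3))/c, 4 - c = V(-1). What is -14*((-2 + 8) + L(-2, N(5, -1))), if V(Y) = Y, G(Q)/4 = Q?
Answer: 84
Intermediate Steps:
G(Q) = 4*Q
c = 5 (c = 4 - 1*(-1) = 4 + 1 = 5)
N(O, z) = -16/5 + 4*O/5 (N(O, z) = ((-4 + O)*(1 + 3))/5 = ((-4 + O)*4)*(⅕) = (-16 + 4*O)*(⅕) = -16/5 + 4*O/5)
L(d, B) = -14 - d (L(d, B) = -2 + (4*(-3) - d) = -2 + (-12 - d) = -14 - d)
-14*((-2 + 8) + L(-2, N(5, -1))) = -14*((-2 + 8) + (-14 - 1*(-2))) = -14*(6 + (-14 + 2)) = -14*(6 - 12) = -14*(-6) = 84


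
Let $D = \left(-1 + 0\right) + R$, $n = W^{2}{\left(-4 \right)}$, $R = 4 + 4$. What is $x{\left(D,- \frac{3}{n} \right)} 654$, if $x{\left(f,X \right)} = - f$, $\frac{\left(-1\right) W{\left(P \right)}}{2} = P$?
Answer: $-4578$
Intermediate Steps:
$W{\left(P \right)} = - 2 P$
$R = 8$
$n = 64$ ($n = \left(\left(-2\right) \left(-4\right)\right)^{2} = 8^{2} = 64$)
$D = 7$ ($D = \left(-1 + 0\right) + 8 = -1 + 8 = 7$)
$x{\left(D,- \frac{3}{n} \right)} 654 = \left(-1\right) 7 \cdot 654 = \left(-7\right) 654 = -4578$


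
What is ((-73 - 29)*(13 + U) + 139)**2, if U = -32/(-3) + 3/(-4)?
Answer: 19333609/4 ≈ 4.8334e+6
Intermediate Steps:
U = 119/12 (U = -32*(-1/3) + 3*(-1/4) = 32/3 - 3/4 = 119/12 ≈ 9.9167)
((-73 - 29)*(13 + U) + 139)**2 = ((-73 - 29)*(13 + 119/12) + 139)**2 = (-102*275/12 + 139)**2 = (-4675/2 + 139)**2 = (-4397/2)**2 = 19333609/4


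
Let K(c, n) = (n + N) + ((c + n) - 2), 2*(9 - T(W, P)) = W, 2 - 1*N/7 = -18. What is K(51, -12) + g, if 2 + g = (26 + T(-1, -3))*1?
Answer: 397/2 ≈ 198.50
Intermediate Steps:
N = 140 (N = 14 - 7*(-18) = 14 + 126 = 140)
T(W, P) = 9 - W/2
K(c, n) = 138 + c + 2*n (K(c, n) = (n + 140) + ((c + n) - 2) = (140 + n) + (-2 + c + n) = 138 + c + 2*n)
g = 67/2 (g = -2 + (26 + (9 - 1/2*(-1)))*1 = -2 + (26 + (9 + 1/2))*1 = -2 + (26 + 19/2)*1 = -2 + (71/2)*1 = -2 + 71/2 = 67/2 ≈ 33.500)
K(51, -12) + g = (138 + 51 + 2*(-12)) + 67/2 = (138 + 51 - 24) + 67/2 = 165 + 67/2 = 397/2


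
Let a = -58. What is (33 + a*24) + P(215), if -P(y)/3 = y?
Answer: -2004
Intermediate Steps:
P(y) = -3*y
(33 + a*24) + P(215) = (33 - 58*24) - 3*215 = (33 - 1392) - 645 = -1359 - 645 = -2004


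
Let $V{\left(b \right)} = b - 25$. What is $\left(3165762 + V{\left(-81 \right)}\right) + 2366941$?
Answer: $5532597$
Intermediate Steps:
$V{\left(b \right)} = -25 + b$
$\left(3165762 + V{\left(-81 \right)}\right) + 2366941 = \left(3165762 - 106\right) + 2366941 = 3165656 + 2366941 = 5532597$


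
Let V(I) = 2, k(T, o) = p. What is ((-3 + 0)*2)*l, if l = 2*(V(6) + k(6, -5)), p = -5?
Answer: 36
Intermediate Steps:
k(T, o) = -5
l = -6 (l = 2*(2 - 5) = 2*(-3) = -6)
((-3 + 0)*2)*l = ((-3 + 0)*2)*(-6) = -3*2*(-6) = -6*(-6) = 36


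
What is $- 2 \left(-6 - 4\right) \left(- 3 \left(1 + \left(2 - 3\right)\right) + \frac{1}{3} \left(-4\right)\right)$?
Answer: $- \frac{80}{3} \approx -26.667$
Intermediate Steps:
$- 2 \left(-6 - 4\right) \left(- 3 \left(1 + \left(2 - 3\right)\right) + \frac{1}{3} \left(-4\right)\right) = \left(-2\right) \left(-10\right) \left(- 3 \left(1 + \left(2 - 3\right)\right) + \frac{1}{3} \left(-4\right)\right) = 20 \left(- 3 \left(1 - 1\right) - \frac{4}{3}\right) = 20 \left(\left(-3\right) 0 - \frac{4}{3}\right) = 20 \left(0 - \frac{4}{3}\right) = 20 \left(- \frac{4}{3}\right) = - \frac{80}{3}$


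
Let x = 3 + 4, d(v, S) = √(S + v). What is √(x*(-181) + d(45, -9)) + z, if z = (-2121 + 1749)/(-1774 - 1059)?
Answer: 372/2833 + I*√1261 ≈ 0.13131 + 35.511*I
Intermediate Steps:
z = 372/2833 (z = -372/(-2833) = -372*(-1/2833) = 372/2833 ≈ 0.13131)
x = 7
√(x*(-181) + d(45, -9)) + z = √(7*(-181) + √(-9 + 45)) + 372/2833 = √(-1267 + √36) + 372/2833 = √(-1267 + 6) + 372/2833 = √(-1261) + 372/2833 = I*√1261 + 372/2833 = 372/2833 + I*√1261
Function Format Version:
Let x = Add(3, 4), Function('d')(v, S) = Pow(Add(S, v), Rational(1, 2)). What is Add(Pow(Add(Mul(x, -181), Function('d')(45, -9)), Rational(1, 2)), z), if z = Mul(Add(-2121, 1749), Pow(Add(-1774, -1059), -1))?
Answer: Add(Rational(372, 2833), Mul(I, Pow(1261, Rational(1, 2)))) ≈ Add(0.13131, Mul(35.511, I))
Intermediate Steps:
z = Rational(372, 2833) (z = Mul(-372, Pow(-2833, -1)) = Mul(-372, Rational(-1, 2833)) = Rational(372, 2833) ≈ 0.13131)
x = 7
Add(Pow(Add(Mul(x, -181), Function('d')(45, -9)), Rational(1, 2)), z) = Add(Pow(Add(Mul(7, -181), Pow(Add(-9, 45), Rational(1, 2))), Rational(1, 2)), Rational(372, 2833)) = Add(Pow(Add(-1267, Pow(36, Rational(1, 2))), Rational(1, 2)), Rational(372, 2833)) = Add(Pow(Add(-1267, 6), Rational(1, 2)), Rational(372, 2833)) = Add(Pow(-1261, Rational(1, 2)), Rational(372, 2833)) = Add(Mul(I, Pow(1261, Rational(1, 2))), Rational(372, 2833)) = Add(Rational(372, 2833), Mul(I, Pow(1261, Rational(1, 2))))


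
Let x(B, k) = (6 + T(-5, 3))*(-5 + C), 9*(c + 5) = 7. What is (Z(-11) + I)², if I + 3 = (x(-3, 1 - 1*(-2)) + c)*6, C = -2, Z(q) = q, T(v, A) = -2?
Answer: 386884/9 ≈ 42987.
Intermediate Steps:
c = -38/9 (c = -5 + (⅑)*7 = -5 + 7/9 = -38/9 ≈ -4.2222)
x(B, k) = -28 (x(B, k) = (6 - 2)*(-5 - 2) = 4*(-7) = -28)
I = -589/3 (I = -3 + (-28 - 38/9)*6 = -3 - 290/9*6 = -3 - 580/3 = -589/3 ≈ -196.33)
(Z(-11) + I)² = (-11 - 589/3)² = (-622/3)² = 386884/9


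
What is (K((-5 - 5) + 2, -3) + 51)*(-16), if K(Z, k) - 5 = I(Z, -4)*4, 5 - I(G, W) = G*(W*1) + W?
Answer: 576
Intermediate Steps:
I(G, W) = 5 - W - G*W (I(G, W) = 5 - (G*(W*1) + W) = 5 - (G*W + W) = 5 - (W + G*W) = 5 + (-W - G*W) = 5 - W - G*W)
K(Z, k) = 41 + 16*Z (K(Z, k) = 5 + (5 - 1*(-4) - 1*Z*(-4))*4 = 5 + (5 + 4 + 4*Z)*4 = 5 + (9 + 4*Z)*4 = 5 + (36 + 16*Z) = 41 + 16*Z)
(K((-5 - 5) + 2, -3) + 51)*(-16) = ((41 + 16*((-5 - 5) + 2)) + 51)*(-16) = ((41 + 16*(-10 + 2)) + 51)*(-16) = ((41 + 16*(-8)) + 51)*(-16) = ((41 - 128) + 51)*(-16) = (-87 + 51)*(-16) = -36*(-16) = 576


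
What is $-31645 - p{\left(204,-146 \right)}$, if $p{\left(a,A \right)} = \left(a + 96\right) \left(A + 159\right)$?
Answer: $-35545$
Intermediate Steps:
$p{\left(a,A \right)} = \left(96 + a\right) \left(159 + A\right)$
$-31645 - p{\left(204,-146 \right)} = -31645 - \left(15264 + 96 \left(-146\right) + 159 \cdot 204 - 29784\right) = -31645 - \left(15264 - 14016 + 32436 - 29784\right) = -31645 - 3900 = -35545$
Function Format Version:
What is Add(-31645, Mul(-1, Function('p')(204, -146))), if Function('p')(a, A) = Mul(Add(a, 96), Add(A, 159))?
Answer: -35545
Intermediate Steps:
Function('p')(a, A) = Mul(Add(96, a), Add(159, A))
Add(-31645, Mul(-1, Function('p')(204, -146))) = Add(-31645, Mul(-1, Add(15264, Mul(96, -146), Mul(159, 204), Mul(-146, 204)))) = Add(-31645, Mul(-1, Add(15264, -14016, 32436, -29784))) = Add(-31645, Mul(-1, 3900)) = Add(-31645, -3900) = -35545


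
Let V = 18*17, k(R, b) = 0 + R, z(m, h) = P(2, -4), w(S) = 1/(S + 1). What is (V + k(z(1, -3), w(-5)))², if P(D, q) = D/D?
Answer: 94249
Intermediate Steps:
w(S) = 1/(1 + S)
P(D, q) = 1
z(m, h) = 1
k(R, b) = R
V = 306
(V + k(z(1, -3), w(-5)))² = (306 + 1)² = 307² = 94249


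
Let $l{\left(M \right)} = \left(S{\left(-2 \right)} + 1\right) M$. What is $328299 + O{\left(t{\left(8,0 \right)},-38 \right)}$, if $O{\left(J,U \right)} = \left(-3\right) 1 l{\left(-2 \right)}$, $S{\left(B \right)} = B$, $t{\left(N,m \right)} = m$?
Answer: $328293$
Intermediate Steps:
$l{\left(M \right)} = - M$ ($l{\left(M \right)} = \left(-2 + 1\right) M = - M$)
$O{\left(J,U \right)} = -6$ ($O{\left(J,U \right)} = \left(-3\right) 1 \left(\left(-1\right) \left(-2\right)\right) = \left(-3\right) 2 = -6$)
$328299 + O{\left(t{\left(8,0 \right)},-38 \right)} = 328299 - 6 = 328293$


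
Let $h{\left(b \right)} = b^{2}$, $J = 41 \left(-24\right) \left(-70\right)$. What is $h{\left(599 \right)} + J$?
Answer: $427681$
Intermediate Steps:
$J = 68880$ ($J = \left(-984\right) \left(-70\right) = 68880$)
$h{\left(599 \right)} + J = 599^{2} + 68880 = 358801 + 68880 = 427681$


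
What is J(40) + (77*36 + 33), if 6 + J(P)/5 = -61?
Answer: 2470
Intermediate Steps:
J(P) = -335 (J(P) = -30 + 5*(-61) = -30 - 305 = -335)
J(40) + (77*36 + 33) = -335 + (77*36 + 33) = -335 + (2772 + 33) = -335 + 2805 = 2470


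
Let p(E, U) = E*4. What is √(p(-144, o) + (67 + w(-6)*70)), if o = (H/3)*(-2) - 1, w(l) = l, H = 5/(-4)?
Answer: I*√929 ≈ 30.479*I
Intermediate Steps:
H = -5/4 (H = 5*(-¼) = -5/4 ≈ -1.2500)
o = -⅙ (o = -5/4/3*(-2) - 1 = -5/4*⅓*(-2) - 1 = -5/12*(-2) - 1 = ⅚ - 1 = -⅙ ≈ -0.16667)
p(E, U) = 4*E
√(p(-144, o) + (67 + w(-6)*70)) = √(4*(-144) + (67 - 6*70)) = √(-576 + (67 - 420)) = √(-576 - 353) = √(-929) = I*√929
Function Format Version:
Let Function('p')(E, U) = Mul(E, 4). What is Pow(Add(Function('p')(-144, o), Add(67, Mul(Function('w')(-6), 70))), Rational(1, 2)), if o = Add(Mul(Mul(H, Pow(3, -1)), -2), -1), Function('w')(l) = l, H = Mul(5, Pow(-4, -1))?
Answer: Mul(I, Pow(929, Rational(1, 2))) ≈ Mul(30.479, I)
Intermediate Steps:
H = Rational(-5, 4) (H = Mul(5, Rational(-1, 4)) = Rational(-5, 4) ≈ -1.2500)
o = Rational(-1, 6) (o = Add(Mul(Mul(Rational(-5, 4), Pow(3, -1)), -2), -1) = Add(Mul(Mul(Rational(-5, 4), Rational(1, 3)), -2), -1) = Add(Mul(Rational(-5, 12), -2), -1) = Add(Rational(5, 6), -1) = Rational(-1, 6) ≈ -0.16667)
Function('p')(E, U) = Mul(4, E)
Pow(Add(Function('p')(-144, o), Add(67, Mul(Function('w')(-6), 70))), Rational(1, 2)) = Pow(Add(Mul(4, -144), Add(67, Mul(-6, 70))), Rational(1, 2)) = Pow(Add(-576, Add(67, -420)), Rational(1, 2)) = Pow(Add(-576, -353), Rational(1, 2)) = Pow(-929, Rational(1, 2)) = Mul(I, Pow(929, Rational(1, 2)))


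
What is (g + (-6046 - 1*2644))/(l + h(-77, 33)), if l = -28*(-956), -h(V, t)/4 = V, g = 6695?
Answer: -285/3868 ≈ -0.073681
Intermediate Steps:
h(V, t) = -4*V
l = 26768
(g + (-6046 - 1*2644))/(l + h(-77, 33)) = (6695 + (-6046 - 1*2644))/(26768 - 4*(-77)) = (6695 + (-6046 - 2644))/(26768 + 308) = (6695 - 8690)/27076 = -1995*1/27076 = -285/3868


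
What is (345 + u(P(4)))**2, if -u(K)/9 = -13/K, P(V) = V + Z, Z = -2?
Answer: 651249/4 ≈ 1.6281e+5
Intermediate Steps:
P(V) = -2 + V (P(V) = V - 2 = -2 + V)
u(K) = 117/K (u(K) = -(-117)/K = 117/K)
(345 + u(P(4)))**2 = (345 + 117/(-2 + 4))**2 = (345 + 117/2)**2 = (807/2)**2 = 651249/4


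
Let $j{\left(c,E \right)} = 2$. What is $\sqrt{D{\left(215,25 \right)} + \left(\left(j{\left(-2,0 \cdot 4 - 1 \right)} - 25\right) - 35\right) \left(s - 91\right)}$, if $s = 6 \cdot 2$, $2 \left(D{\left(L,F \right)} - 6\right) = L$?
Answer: $\frac{\sqrt{18782}}{2} \approx 68.524$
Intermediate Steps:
$D{\left(L,F \right)} = 6 + \frac{L}{2}$
$s = 12$
$\sqrt{D{\left(215,25 \right)} + \left(\left(j{\left(-2,0 \cdot 4 - 1 \right)} - 25\right) - 35\right) \left(s - 91\right)} = \sqrt{\left(6 + \frac{1}{2} \cdot 215\right) + \left(\left(2 - 25\right) - 35\right) \left(12 - 91\right)} = \sqrt{\left(6 + \frac{215}{2}\right) + \left(-23 - 35\right) \left(-79\right)} = \sqrt{\frac{227}{2} - -4582} = \sqrt{\frac{227}{2} + 4582} = \sqrt{\frac{9391}{2}} = \frac{\sqrt{18782}}{2}$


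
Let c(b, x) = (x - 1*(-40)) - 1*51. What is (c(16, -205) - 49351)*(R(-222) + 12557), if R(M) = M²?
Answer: -3065272847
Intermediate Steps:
c(b, x) = -11 + x (c(b, x) = (x + 40) - 51 = (40 + x) - 51 = -11 + x)
(c(16, -205) - 49351)*(R(-222) + 12557) = ((-11 - 205) - 49351)*((-222)² + 12557) = (-216 - 49351)*(49284 + 12557) = -49567*61841 = -3065272847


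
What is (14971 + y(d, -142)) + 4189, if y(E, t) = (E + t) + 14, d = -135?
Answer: 18897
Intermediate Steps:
y(E, t) = 14 + E + t
(14971 + y(d, -142)) + 4189 = (14971 + (14 - 135 - 142)) + 4189 = (14971 - 263) + 4189 = 14708 + 4189 = 18897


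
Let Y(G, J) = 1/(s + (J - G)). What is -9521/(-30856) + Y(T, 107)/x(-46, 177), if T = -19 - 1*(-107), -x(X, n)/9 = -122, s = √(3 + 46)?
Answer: 67959091/220219272 ≈ 0.30860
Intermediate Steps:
s = 7 (s = √49 = 7)
x(X, n) = 1098 (x(X, n) = -9*(-122) = 1098)
T = 88 (T = -19 + 107 = 88)
Y(G, J) = 1/(7 + J - G) (Y(G, J) = 1/(7 + (J - G)) = 1/(7 + J - G))
-9521/(-30856) + Y(T, 107)/x(-46, 177) = -9521/(-30856) + 1/((7 + 107 - 1*88)*1098) = -9521*(-1/30856) + (1/1098)/(7 + 107 - 88) = 9521/30856 + (1/1098)/26 = 9521/30856 + (1/26)*(1/1098) = 9521/30856 + 1/28548 = 67959091/220219272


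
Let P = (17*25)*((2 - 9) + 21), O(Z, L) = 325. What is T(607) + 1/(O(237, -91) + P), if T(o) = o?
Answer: 3808926/6275 ≈ 607.00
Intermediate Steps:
P = 5950 (P = 425*(-7 + 21) = 425*14 = 5950)
T(607) + 1/(O(237, -91) + P) = 607 + 1/(325 + 5950) = 607 + 1/6275 = 3808926/6275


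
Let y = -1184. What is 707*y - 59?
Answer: -837147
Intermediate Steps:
707*y - 59 = 707*(-1184) - 59 = -837088 - 59 = -837147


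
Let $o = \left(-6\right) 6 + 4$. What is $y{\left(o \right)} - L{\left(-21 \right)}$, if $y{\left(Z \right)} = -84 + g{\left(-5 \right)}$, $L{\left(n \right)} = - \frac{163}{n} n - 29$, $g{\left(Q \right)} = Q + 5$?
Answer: $108$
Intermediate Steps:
$g{\left(Q \right)} = 5 + Q$
$L{\left(n \right)} = -192$ ($L{\left(n \right)} = -163 - 29 = -192$)
$o = -32$ ($o = -36 + 4 = -32$)
$y{\left(Z \right)} = -84$ ($y{\left(Z \right)} = -84 + \left(5 - 5\right) = -84 + 0 = -84$)
$y{\left(o \right)} - L{\left(-21 \right)} = -84 - -192 = -84 + 192 = 108$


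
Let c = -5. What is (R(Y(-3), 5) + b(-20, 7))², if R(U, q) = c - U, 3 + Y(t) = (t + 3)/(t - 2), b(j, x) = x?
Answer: 25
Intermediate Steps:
Y(t) = -3 + (3 + t)/(-2 + t) (Y(t) = -3 + (t + 3)/(t - 2) = -3 + (3 + t)/(-2 + t))
R(U, q) = -5 - U
(R(Y(-3), 5) + b(-20, 7))² = ((-5 - (9 - 2*(-3))/(-2 - 3)) + 7)² = ((-5 - (9 + 6)/(-5)) + 7)² = ((-5 - (-1)*15/5) + 7)² = ((-5 - 1*(-3)) + 7)² = ((-5 + 3) + 7)² = (-2 + 7)² = 5² = 25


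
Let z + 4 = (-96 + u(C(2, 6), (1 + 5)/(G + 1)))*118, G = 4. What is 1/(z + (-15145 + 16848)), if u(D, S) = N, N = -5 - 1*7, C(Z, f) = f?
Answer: -1/11045 ≈ -9.0539e-5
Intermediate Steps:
N = -12 (N = -5 - 7 = -12)
u(D, S) = -12
z = -12748 (z = -4 + (-96 - 12)*118 = -4 - 108*118 = -4 - 12744 = -12748)
1/(z + (-15145 + 16848)) = 1/(-12748 + (-15145 + 16848)) = 1/(-12748 + 1703) = 1/(-11045) = -1/11045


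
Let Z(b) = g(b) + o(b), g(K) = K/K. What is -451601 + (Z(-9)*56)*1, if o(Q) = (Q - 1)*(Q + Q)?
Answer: -441465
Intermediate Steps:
g(K) = 1
o(Q) = 2*Q*(-1 + Q) (o(Q) = (-1 + Q)*(2*Q) = 2*Q*(-1 + Q))
Z(b) = 1 + 2*b*(-1 + b)
-451601 + (Z(-9)*56)*1 = -451601 + ((1 + 2*(-9)*(-1 - 9))*56)*1 = -451601 + ((1 + 2*(-9)*(-10))*56)*1 = -451601 + ((1 + 180)*56)*1 = -451601 + (181*56)*1 = -451601 + 10136*1 = -451601 + 10136 = -441465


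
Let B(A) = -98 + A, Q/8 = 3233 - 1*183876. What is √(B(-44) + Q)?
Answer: I*√1445286 ≈ 1202.2*I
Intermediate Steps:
Q = -1445144 (Q = 8*(3233 - 1*183876) = 8*(3233 - 183876) = 8*(-180643) = -1445144)
√(B(-44) + Q) = √((-98 - 44) - 1445144) = √(-142 - 1445144) = √(-1445286) = I*√1445286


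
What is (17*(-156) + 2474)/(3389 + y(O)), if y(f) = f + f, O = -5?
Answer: -178/3379 ≈ -0.052678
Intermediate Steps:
y(f) = 2*f
(17*(-156) + 2474)/(3389 + y(O)) = (17*(-156) + 2474)/(3389 + 2*(-5)) = (-2652 + 2474)/(3389 - 10) = -178/3379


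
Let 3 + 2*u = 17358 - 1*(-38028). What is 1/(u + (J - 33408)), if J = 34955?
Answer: 2/58477 ≈ 3.4201e-5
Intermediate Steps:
u = 55383/2 (u = -3/2 + (17358 - 1*(-38028))/2 = -3/2 + (17358 + 38028)/2 = -3/2 + (½)*55386 = -3/2 + 27693 = 55383/2 ≈ 27692.)
1/(u + (J - 33408)) = 1/(55383/2 + (34955 - 33408)) = 1/(55383/2 + 1547) = 1/(58477/2) = 2/58477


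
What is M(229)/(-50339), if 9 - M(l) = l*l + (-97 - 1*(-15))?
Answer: 52350/50339 ≈ 1.0399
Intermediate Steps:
M(l) = 91 - l² (M(l) = 9 - (l*l + (-97 - 1*(-15))) = 9 - (l² + (-97 + 15)) = 9 - (l² - 82) = 9 - (-82 + l²) = 9 + (82 - l²) = 91 - l²)
M(229)/(-50339) = (91 - 1*229²)/(-50339) = (91 - 1*52441)*(-1/50339) = (91 - 52441)*(-1/50339) = -52350*(-1/50339) = 52350/50339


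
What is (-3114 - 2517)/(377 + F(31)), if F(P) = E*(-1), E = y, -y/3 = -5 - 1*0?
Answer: -5631/362 ≈ -15.555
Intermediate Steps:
y = 15 (y = -3*(-5 - 1*0) = -3*(-5 + 0) = -3*(-5) = 15)
E = 15
F(P) = -15 (F(P) = 15*(-1) = -15)
(-3114 - 2517)/(377 + F(31)) = (-3114 - 2517)/(377 - 15) = -5631/362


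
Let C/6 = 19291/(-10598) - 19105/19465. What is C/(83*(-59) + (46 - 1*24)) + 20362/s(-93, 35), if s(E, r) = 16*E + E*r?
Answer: -40119380860691/9352676048625 ≈ -4.2896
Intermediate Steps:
C = -346784463/20629007 (C = 6*(19291/(-10598) - 19105/19465) = 6*(19291*(-1/10598) - 19105*1/19465) = 6*(-19291/10598 - 3821/3893) = 6*(-115594821/41258014) = -346784463/20629007 ≈ -16.811)
C/(83*(-59) + (46 - 1*24)) + 20362/s(-93, 35) = -346784463/(20629007*(83*(-59) + (46 - 1*24))) + 20362/((-93*(16 + 35))) = -346784463/(20629007*(-4897 + (46 - 24))) + 20362/((-93*51)) = -346784463/(20629007*(-4897 + 22)) + 20362/(-4743) = -346784463/20629007/(-4875) + 20362*(-1/4743) = -346784463/20629007*(-1/4875) - 20362/4743 = 115594821/33522136375 - 20362/4743 = -40119380860691/9352676048625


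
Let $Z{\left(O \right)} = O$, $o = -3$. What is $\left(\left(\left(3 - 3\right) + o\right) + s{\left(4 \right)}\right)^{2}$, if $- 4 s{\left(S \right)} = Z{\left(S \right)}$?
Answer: $16$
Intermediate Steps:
$s{\left(S \right)} = - \frac{S}{4}$
$\left(\left(\left(3 - 3\right) + o\right) + s{\left(4 \right)}\right)^{2} = \left(\left(\left(3 - 3\right) - 3\right) - 1\right)^{2} = \left(\left(0 - 3\right) - 1\right)^{2} = \left(-3 - 1\right)^{2} = \left(-4\right)^{2} = 16$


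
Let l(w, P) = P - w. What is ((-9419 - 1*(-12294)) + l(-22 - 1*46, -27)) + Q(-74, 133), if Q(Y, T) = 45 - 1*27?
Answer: 2934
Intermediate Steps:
Q(Y, T) = 18 (Q(Y, T) = 45 - 27 = 18)
((-9419 - 1*(-12294)) + l(-22 - 1*46, -27)) + Q(-74, 133) = ((-9419 - 1*(-12294)) + (-27 - (-22 - 1*46))) + 18 = ((-9419 + 12294) + (-27 - (-22 - 46))) + 18 = (2875 + (-27 - 1*(-68))) + 18 = (2875 + (-27 + 68)) + 18 = (2875 + 41) + 18 = 2916 + 18 = 2934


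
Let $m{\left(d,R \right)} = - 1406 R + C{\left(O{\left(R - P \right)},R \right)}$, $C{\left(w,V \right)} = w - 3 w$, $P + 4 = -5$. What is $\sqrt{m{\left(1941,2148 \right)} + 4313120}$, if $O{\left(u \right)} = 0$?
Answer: $2 \sqrt{323258} \approx 1137.1$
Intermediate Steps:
$P = -9$ ($P = -4 - 5 = -9$)
$C{\left(w,V \right)} = - 2 w$
$m{\left(d,R \right)} = - 1406 R$ ($m{\left(d,R \right)} = - 1406 R - 0 = - 1406 R + 0 = - 1406 R$)
$\sqrt{m{\left(1941,2148 \right)} + 4313120} = \sqrt{\left(-1406\right) 2148 + 4313120} = \sqrt{-3020088 + 4313120} = \sqrt{1293032} = 2 \sqrt{323258}$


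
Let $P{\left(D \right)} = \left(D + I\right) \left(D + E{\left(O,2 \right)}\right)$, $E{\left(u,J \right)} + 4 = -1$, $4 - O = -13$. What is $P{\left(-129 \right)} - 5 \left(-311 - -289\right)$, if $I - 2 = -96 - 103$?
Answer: $43794$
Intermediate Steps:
$O = 17$ ($O = 4 - -13 = 4 + 13 = 17$)
$I = -197$ ($I = 2 - 199 = -197$)
$E{\left(u,J \right)} = -5$ ($E{\left(u,J \right)} = -4 - 1 = -5$)
$P{\left(D \right)} = \left(-197 + D\right) \left(-5 + D\right)$ ($P{\left(D \right)} = \left(D - 197\right) \left(D - 5\right) = \left(-197 + D\right) \left(-5 + D\right)$)
$P{\left(-129 \right)} - 5 \left(-311 - -289\right) = \left(985 + \left(-129\right)^{2} - -26058\right) - 5 \left(-311 - -289\right) = \left(985 + 16641 + 26058\right) - 5 \left(-311 + 289\right) = 43684 - -110 = 43684 + 110 = 43794$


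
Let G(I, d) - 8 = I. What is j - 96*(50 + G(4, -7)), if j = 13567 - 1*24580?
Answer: -16965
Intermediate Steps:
G(I, d) = 8 + I
j = -11013 (j = 13567 - 24580 = -11013)
j - 96*(50 + G(4, -7)) = -11013 - 96*(50 + (8 + 4)) = -11013 - 96*(50 + 12) = -11013 - 96*62 = -11013 - 5952 = -16965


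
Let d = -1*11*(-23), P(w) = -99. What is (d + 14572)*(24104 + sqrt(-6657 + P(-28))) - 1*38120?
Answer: 357303680 + 29650*I*sqrt(1689) ≈ 3.573e+8 + 1.2185e+6*I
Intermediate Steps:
d = 253 (d = -11*(-23) = 253)
(d + 14572)*(24104 + sqrt(-6657 + P(-28))) - 1*38120 = (253 + 14572)*(24104 + sqrt(-6657 - 99)) - 1*38120 = 14825*(24104 + sqrt(-6756)) - 38120 = 14825*(24104 + 2*I*sqrt(1689)) - 38120 = (357341800 + 29650*I*sqrt(1689)) - 38120 = 357303680 + 29650*I*sqrt(1689)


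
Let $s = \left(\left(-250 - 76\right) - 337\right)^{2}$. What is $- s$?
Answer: $-439569$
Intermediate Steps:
$s = 439569$ ($s = \left(-326 - 337\right)^{2} = \left(-663\right)^{2} = 439569$)
$- s = \left(-1\right) 439569 = -439569$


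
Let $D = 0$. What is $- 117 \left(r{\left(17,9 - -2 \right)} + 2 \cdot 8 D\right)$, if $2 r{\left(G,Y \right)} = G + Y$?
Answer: $-1638$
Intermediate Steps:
$r{\left(G,Y \right)} = \frac{G}{2} + \frac{Y}{2}$ ($r{\left(G,Y \right)} = \frac{G + Y}{2} = \frac{G}{2} + \frac{Y}{2}$)
$- 117 \left(r{\left(17,9 - -2 \right)} + 2 \cdot 8 D\right) = - 117 \left(\left(\frac{1}{2} \cdot 17 + \frac{9 - -2}{2}\right) + 2 \cdot 8 \cdot 0\right) = - 117 \left(\left(\frac{17}{2} + \frac{9 + 2}{2}\right) + 16 \cdot 0\right) = - 117 \left(\left(\frac{17}{2} + \frac{1}{2} \cdot 11\right) + 0\right) = - 117 \left(\left(\frac{17}{2} + \frac{11}{2}\right) + 0\right) = - 117 \left(14 + 0\right) = \left(-117\right) 14 = -1638$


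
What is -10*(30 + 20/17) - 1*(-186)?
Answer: -2138/17 ≈ -125.76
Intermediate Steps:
-10*(30 + 20/17) - 1*(-186) = -10*(30 + 20*(1/17)) + 186 = -10*(30 + 20/17) + 186 = -10*530/17 + 186 = -5300/17 + 186 = -2138/17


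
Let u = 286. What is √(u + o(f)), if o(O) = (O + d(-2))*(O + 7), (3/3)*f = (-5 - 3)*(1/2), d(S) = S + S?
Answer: √262 ≈ 16.186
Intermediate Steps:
d(S) = 2*S
f = -4 (f = (-5 - 3)*(1/2) = -8/2 = -8*½ = -4)
o(O) = (-4 + O)*(7 + O) (o(O) = (O + 2*(-2))*(O + 7) = (O - 4)*(7 + O) = (-4 + O)*(7 + O))
√(u + o(f)) = √(286 + (-28 + (-4)² + 3*(-4))) = √(286 + (-28 + 16 - 12)) = √(286 - 24) = √262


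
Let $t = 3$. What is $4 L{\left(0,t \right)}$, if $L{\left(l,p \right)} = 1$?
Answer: $4$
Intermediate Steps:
$4 L{\left(0,t \right)} = 4 \cdot 1 = 4$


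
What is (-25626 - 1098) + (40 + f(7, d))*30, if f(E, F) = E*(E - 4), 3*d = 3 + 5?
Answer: -24894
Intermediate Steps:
d = 8/3 (d = (3 + 5)/3 = (⅓)*8 = 8/3 ≈ 2.6667)
f(E, F) = E*(-4 + E)
(-25626 - 1098) + (40 + f(7, d))*30 = (-25626 - 1098) + (40 + 7*(-4 + 7))*30 = -26724 + (40 + 7*3)*30 = -26724 + (40 + 21)*30 = -26724 + 61*30 = -26724 + 1830 = -24894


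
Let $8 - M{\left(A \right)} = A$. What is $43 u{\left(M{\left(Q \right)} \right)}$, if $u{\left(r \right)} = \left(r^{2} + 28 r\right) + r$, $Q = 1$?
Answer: $10836$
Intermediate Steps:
$M{\left(A \right)} = 8 - A$
$u{\left(r \right)} = r^{2} + 29 r$
$43 u{\left(M{\left(Q \right)} \right)} = 43 \left(8 - 1\right) \left(29 + \left(8 - 1\right)\right) = 43 \cdot 7 \left(29 + 7\right) = 43 \cdot 7 \cdot 36 = 43 \cdot 252 = 10836$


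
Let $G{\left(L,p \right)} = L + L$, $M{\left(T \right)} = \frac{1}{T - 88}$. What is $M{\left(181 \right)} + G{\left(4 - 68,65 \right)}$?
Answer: $- \frac{11903}{93} \approx -127.99$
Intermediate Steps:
$M{\left(T \right)} = \frac{1}{-88 + T}$
$G{\left(L,p \right)} = 2 L$
$M{\left(181 \right)} + G{\left(4 - 68,65 \right)} = \frac{1}{-88 + 181} + 2 \left(4 - 68\right) = \frac{1}{93} + 2 \left(-64\right) = \frac{1}{93} - 128 = - \frac{11903}{93}$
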